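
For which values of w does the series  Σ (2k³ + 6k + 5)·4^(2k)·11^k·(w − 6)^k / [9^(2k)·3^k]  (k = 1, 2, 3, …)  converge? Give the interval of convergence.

Ratio test: |a_{k+1}/a_k| = [(2(k+1)³ + 6(k+1) + 5)/(2k³ + 6k + 5)] · 16·11/(81·3) → 176/243 as k → ∞.
Convergence for |w − 6| · 176/243 < 1, i.e. |w − 6| < 243/176. So R = 243/176.
Endpoint w = 1299/176: the terms do not tend to 0, so the series diverges.
At w = 813/176: the terms have absolute value of order k³, which does not tend to 0, so the series diverges by the divergence test.

(813/176, 1299/176)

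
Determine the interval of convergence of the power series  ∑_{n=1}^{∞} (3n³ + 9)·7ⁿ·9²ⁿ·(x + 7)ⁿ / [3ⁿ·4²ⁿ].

(-1339/189, -1307/189)

Apply the ratio test: |a_{n+1}| / |a_n| = [(3(n+1)³ + 9)/(3n³ + 9)] · 7·81/(3·16), which tends to 189/16 as n → ∞.
Hence the series converges for |x + 7| < 1/(189/16) = 16/189, so the radius of convergence is 16/189.
Endpoint x = -1307/189: the n-th term does not approach 0; divergence by the term test.
Check x = -1339/189: the terms do not tend to 0, so the series diverges.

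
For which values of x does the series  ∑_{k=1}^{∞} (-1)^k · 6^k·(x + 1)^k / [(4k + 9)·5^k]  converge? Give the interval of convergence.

The ratio of consecutive coefficients is [(4k + 9)/(4(k+1) + 9)] · 6/5 → 6/5.
The series converges when 6/5 · |x + 1| < 1, giving R = 5/6.
When x = -1/6, an alternating series whose terms decrease to 0 in absolute value, so it converges by the Leibniz criterion.
When x = -11/6, the terms are asymptotic to a nonzero constant times 1/k, so the series diverges by limit comparison with Σ 1/k.

(-11/6, -1/6]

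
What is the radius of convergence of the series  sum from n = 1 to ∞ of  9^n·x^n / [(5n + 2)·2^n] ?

R = 2/9

Apply the ratio test: |a_{n+1}| / |a_n| = [(5n + 2)/(5(n+1) + 2)] · 9/2, which tends to 9/2 as n → ∞.
Convergence for |x| · 9/2 < 1, i.e. |x| < 2/9. So R = 2/9.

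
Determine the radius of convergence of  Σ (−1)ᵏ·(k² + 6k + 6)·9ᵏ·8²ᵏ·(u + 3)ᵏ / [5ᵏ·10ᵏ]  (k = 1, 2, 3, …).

Ratio test: |a_{k+1}/a_k| = [((k+1)² + 6(k+1) + 6)/(k² + 6k + 6)] · 9·64/(5·10) → 288/25 as k → ∞.
Convergence for |u + 3| · 288/25 < 1, i.e. |u + 3| < 25/288. So R = 25/288.

R = 25/288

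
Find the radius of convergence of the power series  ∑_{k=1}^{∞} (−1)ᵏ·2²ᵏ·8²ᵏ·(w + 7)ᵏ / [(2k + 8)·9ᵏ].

The ratio of consecutive coefficients is [(2k + 8)/(2(k+1) + 8)] · 4·64/9 → 256/9.
Convergence for |w + 7| · 256/9 < 1, i.e. |w + 7| < 9/256. So R = 9/256.

R = 9/256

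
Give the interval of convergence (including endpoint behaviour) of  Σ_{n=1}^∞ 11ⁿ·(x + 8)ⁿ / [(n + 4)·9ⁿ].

Ratio test: |a_{n+1}/a_n| = [(n + 4)/((n+1) + 4)] · 11/9 → 11/9 as n → ∞.
The series converges when 11/9 · |x + 8| < 1, giving R = 9/11.
Endpoint x = -79/11: comparison with the harmonic series Σ 1/n shows the series diverges.
At x = -97/11: an alternating series whose terms decrease to 0 in absolute value, so it converges by the Leibniz criterion.

[-97/11, -79/11)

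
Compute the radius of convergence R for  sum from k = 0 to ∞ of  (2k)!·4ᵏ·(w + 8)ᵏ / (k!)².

By the ratio test, |a_{k+1}/a_k| = (2k+1)·(2k+2)/(k+1)² · 4 → 16.
Thus R = 1/(16) = 1/16.

R = 1/16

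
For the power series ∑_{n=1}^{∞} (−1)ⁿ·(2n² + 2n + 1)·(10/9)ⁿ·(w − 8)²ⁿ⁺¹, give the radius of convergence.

R = 3√10/10

The ratio of consecutive coefficients is [(2(n+1)² + 2(n+1) + 1)/(2n² + 2n + 1)] · 10/9 → 10/9.
Writing y = (w − 8)², the series in y has radius 9/10, so |w − 8| < √(9/10) and R = 3√10/10.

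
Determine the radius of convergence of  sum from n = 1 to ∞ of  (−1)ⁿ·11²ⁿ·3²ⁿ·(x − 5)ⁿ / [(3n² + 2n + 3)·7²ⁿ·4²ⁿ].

R = 784/1089

Apply the ratio test: |a_{n+1}| / |a_n| = [(3n² + 2n + 3)/(3(n+1)² + 2(n+1) + 3)] · 121·9/(49·16), which tends to 1089/784 as n → ∞.
Hence the series converges for |x − 5| < 1/(1089/784) = 784/1089, so the radius of convergence is 784/1089.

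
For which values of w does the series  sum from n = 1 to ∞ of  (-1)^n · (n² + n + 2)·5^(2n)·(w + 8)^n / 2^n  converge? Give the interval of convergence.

The ratio of consecutive coefficients is [((n+1)² + (n+1) + 2)/(n² + n + 2)] · 25/2 → 25/2.
Thus R = 1/(25/2) = 2/25.
When w = -198/25, the n-th term does not approach 0; divergence by the term test.
Check w = -202/25: the terms do not tend to 0, so the series diverges.

(-202/25, -198/25)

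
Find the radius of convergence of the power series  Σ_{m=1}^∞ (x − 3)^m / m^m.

By the Cauchy root test, |a_m|^(1/m) = 1/m → 0.
The limit is 0 for every x, so R = ∞.

R = ∞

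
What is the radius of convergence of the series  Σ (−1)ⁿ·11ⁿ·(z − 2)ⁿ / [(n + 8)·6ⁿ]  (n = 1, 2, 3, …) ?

Ratio test: |a_{n+1}/a_n| = [(n + 8)/((n+1) + 8)] · 11/6 → 11/6 as n → ∞.
Thus R = 1/(11/6) = 6/11.

R = 6/11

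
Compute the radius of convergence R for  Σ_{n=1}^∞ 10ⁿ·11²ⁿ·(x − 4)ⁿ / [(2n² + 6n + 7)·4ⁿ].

By the ratio test, |a_{n+1}/a_n| = [(2n² + 6n + 7)/(2(n+1)² + 6(n+1) + 7)] · 10·121/4 → 605/2.
The series converges when 605/2 · |x − 4| < 1, giving R = 2/605.

R = 2/605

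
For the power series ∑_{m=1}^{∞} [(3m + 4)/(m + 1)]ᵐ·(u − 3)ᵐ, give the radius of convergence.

Applying the root test, |a_m|^(1/m) = (3m + 4)/(m + 1) → 3.
The series converges when 3 · |u − 3| < 1, giving R = 1/3.

R = 1/3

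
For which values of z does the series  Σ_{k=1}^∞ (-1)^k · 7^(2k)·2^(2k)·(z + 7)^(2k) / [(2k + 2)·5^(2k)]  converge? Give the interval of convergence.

By the ratio test, |a_{k+1}/a_k| = [(2k + 2)/(2(k+1) + 2)] · 49·4/25 → 196/25.
Since the exponent of (z + 7) increases by 2 each term, convergence requires |z + 7|² < 25/196, hence R = 5/14.
When z = -93/14, convergence follows from the alternating series test (terms decrease monotonically to 0).
Endpoint z = -103/14: an alternating series whose terms decrease to 0 in absolute value, so it converges by the Leibniz criterion.

[-103/14, -93/14]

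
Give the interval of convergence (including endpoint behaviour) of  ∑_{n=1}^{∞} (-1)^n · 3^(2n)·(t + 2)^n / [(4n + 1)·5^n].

The ratio of consecutive coefficients is [(4n + 1)/(4(n+1) + 1)] · 9/5 → 9/5.
Hence the series converges for |t + 2| < 1/(9/5) = 5/9, so the radius of convergence is 5/9.
When t = -13/9, the terms alternate in sign and decrease monotonically to 0 in absolute value (size ~ c/n), so the alternating series test gives convergence.
Endpoint t = -23/9: the terms are asymptotic to a nonzero constant times 1/n, so the series diverges by limit comparison with Σ 1/n.

(-23/9, -13/9]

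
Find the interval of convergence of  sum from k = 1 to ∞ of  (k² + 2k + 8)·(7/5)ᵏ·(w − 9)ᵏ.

(58/7, 68/7)

Ratio test: |a_{k+1}/a_k| = [((k+1)² + 2(k+1) + 8)/(k² + 2k + 8)] · 7/5 → 7/5 as k → ∞.
Thus R = 1/(7/5) = 5/7.
At w = 68/7: the terms have absolute value of order k², which does not tend to 0, so the series diverges by the divergence test.
Endpoint w = 58/7: the terms do not tend to 0, so the series diverges.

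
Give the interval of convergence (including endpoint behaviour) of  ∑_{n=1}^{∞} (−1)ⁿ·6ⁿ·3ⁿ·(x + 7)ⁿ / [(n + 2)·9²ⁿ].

(-23/2, -5/2]

Ratio test: |a_{n+1}/a_n| = [(n + 2)/((n+1) + 2)] · 6·3/81 → 2/9 as n → ∞.
Convergence for |x + 7| · 2/9 < 1, i.e. |x + 7| < 9/2. So R = 9/2.
Endpoint x = -5/2: the terms alternate in sign and decrease monotonically to 0 in absolute value (size ~ c/n), so the alternating series test gives convergence.
When x = -23/2, the terms behave like c/n; limit comparison with the harmonic series gives divergence.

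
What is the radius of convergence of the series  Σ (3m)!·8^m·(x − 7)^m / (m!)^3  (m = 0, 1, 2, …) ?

R = 1/216

Ratio test: |a_{m+1}/a_m| = (3m+1)·(3m+2)·(3m+3)/(m+1)³ · 8 → 216 as m → ∞.
The series converges when 216 · |x − 7| < 1, giving R = 1/216.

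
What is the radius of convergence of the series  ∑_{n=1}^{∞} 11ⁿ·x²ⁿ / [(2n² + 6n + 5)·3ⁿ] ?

R = √33/11

Apply the ratio test: |a_{n+1}| / |a_n| = [(2n² + 6n + 5)/(2(n+1)² + 6(n+1) + 5)] · 11/3, which tends to 11/3 as n → ∞.
Writing y = x², the series in y has radius 3/11, so |x| < √(3/11) and R = √33/11.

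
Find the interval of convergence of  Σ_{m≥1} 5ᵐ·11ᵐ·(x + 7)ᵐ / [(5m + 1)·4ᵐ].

The ratio of consecutive coefficients is [(5m + 1)/(5(m+1) + 1)] · 5·11/4 → 55/4.
Thus R = 1/(55/4) = 4/55.
Endpoint x = -381/55: comparison with the harmonic series Σ 1/m shows the series diverges.
When x = -389/55, an alternating series whose terms decrease to 0 in absolute value, so it converges by the Leibniz criterion.

[-389/55, -381/55)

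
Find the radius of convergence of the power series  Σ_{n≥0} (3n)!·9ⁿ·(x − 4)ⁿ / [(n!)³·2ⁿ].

R = 2/243

By the ratio test, |a_{n+1}/a_n| = (3n+1)·(3n+2)·(3n+3)/(n+1)³ · 9/2 → 243/2.
Convergence for |x − 4| · 243/2 < 1, i.e. |x − 4| < 2/243. So R = 2/243.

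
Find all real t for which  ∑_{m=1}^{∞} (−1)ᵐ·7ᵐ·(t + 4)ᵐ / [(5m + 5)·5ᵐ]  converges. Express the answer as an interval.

Apply the ratio test: |a_{m+1}| / |a_m| = [(5m + 5)/(5(m+1) + 5)] · 7/5, which tends to 7/5 as m → ∞.
Thus R = 1/(7/5) = 5/7.
When t = -23/7, an alternating series whose terms decrease to 0 in absolute value, so it converges by the Leibniz criterion.
When t = -33/7, comparison with the harmonic series Σ 1/m shows the series diverges.

(-33/7, -23/7]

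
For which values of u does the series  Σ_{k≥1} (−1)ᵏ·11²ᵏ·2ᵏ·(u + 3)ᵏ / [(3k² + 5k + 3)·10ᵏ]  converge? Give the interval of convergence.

Apply the ratio test: |a_{k+1}| / |a_k| = [(3k² + 5k + 3)/(3(k+1)² + 5(k+1) + 3)] · 121·2/10, which tends to 121/5 as k → ∞.
Convergence for |u + 3| · 121/5 < 1, i.e. |u + 3| < 5/121. So R = 5/121.
At u = -358/121: the terms are on the order of 1/k², so the series converges absolutely by comparison with the p-series (p = 2 > 1).
When u = -368/121, the terms are on the order of 1/k², so the series converges absolutely by comparison with the p-series (p = 2 > 1).

[-368/121, -358/121]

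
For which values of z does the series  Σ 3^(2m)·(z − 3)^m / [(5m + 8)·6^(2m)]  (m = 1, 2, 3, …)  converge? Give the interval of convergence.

By the ratio test, |a_{m+1}/a_m| = [(5m + 8)/(5(m+1) + 8)] · 9/36 → 1/4.
Thus R = 1/(1/4) = 4.
At z = 7: the terms behave like c/m; limit comparison with the harmonic series gives divergence.
When z = -1, an alternating series whose terms decrease to 0 in absolute value, so it converges by the Leibniz criterion.

[-1, 7)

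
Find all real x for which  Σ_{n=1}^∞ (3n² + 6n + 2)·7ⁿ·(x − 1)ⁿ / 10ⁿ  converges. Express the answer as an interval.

(-3/7, 17/7)

The ratio of consecutive coefficients is [(3(n+1)² + 6(n+1) + 2)/(3n² + 6n + 2)] · 7/10 → 7/10.
Thus R = 1/(7/10) = 10/7.
When x = 17/7, the terms do not tend to 0, so the series diverges.
When x = -3/7, the terms do not tend to 0, so the series diverges.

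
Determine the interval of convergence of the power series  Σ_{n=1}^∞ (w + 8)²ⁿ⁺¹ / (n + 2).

Apply the ratio test: |a_{n+1}| / |a_n| = (n + 2)/((n+1) + 2), which tends to 1 as n → ∞.
Successive powers of (w + 8) differ by 2, so the series converges when |w + 8|² · 1 < 1, i.e. |w + 8| < √(1) = 1. So R = 1.
Endpoint w = -7: the terms are asymptotic to a nonzero constant times 1/n, so the series diverges by limit comparison with Σ 1/n.
When w = -9, comparison with the harmonic series Σ 1/n shows the series diverges.

(-9, -7)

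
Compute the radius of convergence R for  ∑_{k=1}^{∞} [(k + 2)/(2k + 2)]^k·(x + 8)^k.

Applying the root test, |a_k|^(1/k) = (k + 2)/(2k + 2) → 1/2.
Convergence for |x + 8| · 1/2 < 1, i.e. |x + 8| < 2. So R = 2.

R = 2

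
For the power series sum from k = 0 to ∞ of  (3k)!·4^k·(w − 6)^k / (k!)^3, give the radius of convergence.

R = 1/108

Ratio test: |a_{k+1}/a_k| = (3k+1)·(3k+2)·(3k+3)/(k+1)³ · 4 → 108 as k → ∞.
Convergence for |w − 6| · 108 < 1, i.e. |w − 6| < 1/108. So R = 1/108.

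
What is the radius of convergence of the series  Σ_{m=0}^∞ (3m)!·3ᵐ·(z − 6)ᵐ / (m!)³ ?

R = 1/81

By the ratio test, |a_{m+1}/a_m| = (3m+1)·(3m+2)·(3m+3)/(m+1)³ · 3 → 81.
Convergence for |z − 6| · 81 < 1, i.e. |z − 6| < 1/81. So R = 1/81.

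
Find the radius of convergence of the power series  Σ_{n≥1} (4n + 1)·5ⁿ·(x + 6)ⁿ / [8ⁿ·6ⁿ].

R = 48/5

Apply the ratio test: |a_{n+1}| / |a_n| = [(4(n+1) + 1)/(4n + 1)] · 5/(8·6), which tends to 5/48 as n → ∞.
Hence the series converges for |x + 6| < 1/(5/48) = 48/5, so the radius of convergence is 48/5.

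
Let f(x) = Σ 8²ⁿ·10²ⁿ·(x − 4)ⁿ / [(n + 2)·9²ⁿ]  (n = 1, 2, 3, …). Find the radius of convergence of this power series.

The ratio of consecutive coefficients is [(n + 2)/((n+1) + 2)] · 64·100/81 → 6400/81.
Hence the series converges for |x − 4| < 1/(6400/81) = 81/6400, so the radius of convergence is 81/6400.

R = 81/6400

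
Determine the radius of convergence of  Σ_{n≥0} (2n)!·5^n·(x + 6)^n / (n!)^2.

R = 1/20

By the ratio test, |a_{n+1}/a_n| = (2n+1)·(2n+2)/(n+1)² · 5 → 20.
Thus R = 1/(20) = 1/20.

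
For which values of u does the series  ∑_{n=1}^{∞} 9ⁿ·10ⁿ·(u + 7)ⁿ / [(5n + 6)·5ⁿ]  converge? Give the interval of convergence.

[-127/18, -125/18)

Ratio test: |a_{n+1}/a_n| = [(5n + 6)/(5(n+1) + 6)] · 9·10/5 → 18 as n → ∞.
Convergence for |u + 7| · 18 < 1, i.e. |u + 7| < 1/18. So R = 1/18.
Check u = -125/18: the terms are asymptotic to a nonzero constant times 1/n, so the series diverges by limit comparison with Σ 1/n.
When u = -127/18, an alternating series whose terms decrease to 0 in absolute value, so it converges by the Leibniz criterion.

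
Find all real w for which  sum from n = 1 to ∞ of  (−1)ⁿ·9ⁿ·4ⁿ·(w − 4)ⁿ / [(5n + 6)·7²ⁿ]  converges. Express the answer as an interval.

(95/36, 193/36]

Ratio test: |a_{n+1}/a_n| = [(5n + 6)/(5(n+1) + 6)] · 9·4/49 → 36/49 as n → ∞.
Thus R = 1/(36/49) = 49/36.
When w = 193/36, convergence follows from the alternating series test (terms decrease monotonically to 0).
At w = 95/36: comparison with the harmonic series Σ 1/n shows the series diverges.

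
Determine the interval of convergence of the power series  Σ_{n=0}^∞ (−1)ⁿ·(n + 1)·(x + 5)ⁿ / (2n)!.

(−∞, ∞)

The ratio of consecutive coefficients is ((n+1) + 1)/(n + 1) · 1/[(2n+1)·(2n+2)] → 0.
The limit is 0, so the series converges for all x; R = ∞.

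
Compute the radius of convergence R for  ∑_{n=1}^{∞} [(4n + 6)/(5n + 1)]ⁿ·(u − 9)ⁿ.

Applying the root test, |a_n|^(1/n) = (4n + 6)/(5n + 1) → 4/5.
Thus R = 1/(4/5) = 5/4.

R = 5/4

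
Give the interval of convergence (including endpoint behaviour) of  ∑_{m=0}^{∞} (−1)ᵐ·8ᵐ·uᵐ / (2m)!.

(−∞, ∞)

Ratio test: |a_{m+1}/a_m| = 8 · 1/[(2m+1)·(2m+2)] → 0 as m → ∞.
Since the limit is 0 < 1 for every u, the series converges on all of ℝ and R = ∞.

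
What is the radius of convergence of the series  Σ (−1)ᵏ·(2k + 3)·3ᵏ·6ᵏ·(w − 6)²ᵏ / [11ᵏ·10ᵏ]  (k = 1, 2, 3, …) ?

Apply the ratio test: |a_{k+1}| / |a_k| = [(2(k+1) + 3)/(2k + 3)] · 3·6/(11·10), which tends to 9/55 as k → ∞.
Since the exponent of (w − 6) increases by 2 each term, convergence requires |w − 6|² < 55/9, hence R = √55/3.

R = √55/3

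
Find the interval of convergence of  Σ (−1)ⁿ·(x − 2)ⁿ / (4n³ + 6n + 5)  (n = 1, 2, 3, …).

[1, 3]

The ratio of consecutive coefficients is (4n³ + 6n + 5)/(4(n+1)³ + 6(n+1) + 5) → 1.
So the series converges when |x − 2| < 1 and diverges when |x − 2| > 1; R = 1.
When x = 3, the series is dominated by a constant times Σ 1/n³, which converges (p = 3 > 1).
Endpoint x = 1: the series is dominated by a constant times Σ 1/n³, which converges (p = 3 > 1).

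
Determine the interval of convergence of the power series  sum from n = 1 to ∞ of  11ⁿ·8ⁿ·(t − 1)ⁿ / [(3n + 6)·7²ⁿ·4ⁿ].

The ratio of consecutive coefficients is [(3n + 6)/(3(n+1) + 6)] · 11·8/(49·4) → 22/49.
The series converges when 22/49 · |t − 1| < 1, giving R = 49/22.
At t = 71/22: comparison with the harmonic series Σ 1/n shows the series diverges.
Check t = -27/22: an alternating series whose terms decrease to 0 in absolute value, so it converges by the Leibniz criterion.

[-27/22, 71/22)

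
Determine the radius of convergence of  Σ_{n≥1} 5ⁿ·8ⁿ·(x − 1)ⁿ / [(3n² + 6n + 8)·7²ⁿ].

By the ratio test, |a_{n+1}/a_n| = [(3n² + 6n + 8)/(3(n+1)² + 6(n+1) + 8)] · 5·8/49 → 40/49.
The series converges when 40/49 · |x − 1| < 1, giving R = 49/40.

R = 49/40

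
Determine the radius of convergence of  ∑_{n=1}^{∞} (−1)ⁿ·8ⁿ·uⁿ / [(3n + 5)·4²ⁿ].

R = 2

Ratio test: |a_{n+1}/a_n| = [(3n + 5)/(3(n+1) + 5)] · 8/16 → 1/2 as n → ∞.
Convergence for |u| · 1/2 < 1, i.e. |u| < 2. So R = 2.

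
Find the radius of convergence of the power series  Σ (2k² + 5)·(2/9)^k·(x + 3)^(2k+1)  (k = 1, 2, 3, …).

By the ratio test, |a_{k+1}/a_k| = [(2(k+1)² + 5)/(2k² + 5)] · 2/9 → 2/9.
Successive powers of (x + 3) differ by 2, so the series converges when |x + 3|² · 2/9 < 1, i.e. |x + 3| < √(9/2). So R = 3√2/2.

R = 3√2/2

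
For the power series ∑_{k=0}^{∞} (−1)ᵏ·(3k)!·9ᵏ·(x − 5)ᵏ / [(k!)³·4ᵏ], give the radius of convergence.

R = 4/243

By the ratio test, |a_{k+1}/a_k| = (3k+1)·(3k+2)·(3k+3)/(k+1)³ · 9/4 → 243/4.
Thus R = 1/(243/4) = 4/243.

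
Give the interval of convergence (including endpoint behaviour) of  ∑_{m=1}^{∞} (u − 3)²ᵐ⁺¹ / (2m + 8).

The ratio of consecutive coefficients is (2m + 8)/(2(m+1) + 8) → 1.
Writing y = (u − 3)², the series in y has radius 1, so |u − 3| < √(1) = 1 and R = 1.
Endpoint u = 4: the terms are asymptotic to a nonzero constant times 1/m, so the series diverges by limit comparison with Σ 1/m.
At u = 2: the terms behave like c/m; limit comparison with the harmonic series gives divergence.

(2, 4)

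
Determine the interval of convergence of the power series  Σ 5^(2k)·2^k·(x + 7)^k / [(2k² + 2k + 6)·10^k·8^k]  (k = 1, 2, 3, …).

Ratio test: |a_{k+1}/a_k| = [(2k² + 2k + 6)/(2(k+1)² + 2(k+1) + 6)] · 25·2/(10·8) → 5/8 as k → ∞.
Convergence for |x + 7| · 5/8 < 1, i.e. |x + 7| < 8/5. So R = 8/5.
Check x = -27/5: the series is dominated by a constant times Σ 1/k², which converges (p = 2 > 1).
Check x = -43/5: the terms are on the order of 1/k², so the series converges absolutely by comparison with the p-series (p = 2 > 1).

[-43/5, -27/5]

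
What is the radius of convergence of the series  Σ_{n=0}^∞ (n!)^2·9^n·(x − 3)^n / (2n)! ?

R = 4/9

Apply the ratio test: |a_{n+1}| / |a_n| = (n+1)²/[(2n+1)·(2n+2)] · 9, which tends to 9/4 as n → ∞.
Convergence for |x − 3| · 9/4 < 1, i.e. |x − 3| < 4/9. So R = 4/9.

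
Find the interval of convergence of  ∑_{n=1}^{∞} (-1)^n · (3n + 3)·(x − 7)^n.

Apply the ratio test: |a_{n+1}| / |a_n| = (3(n+1) + 3)/(3n + 3), which tends to 1 as n → ∞.
Hence R = 1.
When x = 8, the n-th term does not approach 0; divergence by the term test.
Check x = 6: the terms do not tend to 0, so the series diverges.

(6, 8)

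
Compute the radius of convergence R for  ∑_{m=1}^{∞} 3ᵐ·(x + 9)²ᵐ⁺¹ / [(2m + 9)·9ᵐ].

R = √3

Ratio test: |a_{m+1}/a_m| = [(2m + 9)/(2(m+1) + 9)] · 3/9 → 1/3 as m → ∞.
Successive powers of (x + 9) differ by 2, so the series converges when |x + 9|² · 1/3 < 1, i.e. |x + 9| < √(3). So R = √3.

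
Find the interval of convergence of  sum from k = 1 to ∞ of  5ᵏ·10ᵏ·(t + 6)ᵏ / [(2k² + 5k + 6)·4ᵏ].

[-152/25, -148/25]

Ratio test: |a_{k+1}/a_k| = [(2k² + 5k + 6)/(2(k+1)² + 5(k+1) + 6)] · 5·10/4 → 25/2 as k → ∞.
The series converges when 25/2 · |t + 6| < 1, giving R = 2/25.
Endpoint t = -148/25: absolute convergence follows by limit comparison with Σ 1/k².
Check t = -152/25: the terms are on the order of 1/k², so the series converges absolutely by comparison with the p-series (p = 2 > 1).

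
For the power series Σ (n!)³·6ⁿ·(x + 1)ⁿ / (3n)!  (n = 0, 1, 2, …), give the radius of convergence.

R = 9/2

Apply the ratio test: |a_{n+1}| / |a_n| = (n+1)³/[(3n+1)·(3n+2)·(3n+3)] · 6, which tends to 2/9 as n → ∞.
Hence the series converges for |x + 1| < 1/(2/9) = 9/2, so the radius of convergence is 9/2.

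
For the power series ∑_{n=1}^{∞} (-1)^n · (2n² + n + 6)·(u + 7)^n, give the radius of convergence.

Ratio test: |a_{n+1}/a_n| = (2(n+1)² + (n+1) + 6)/(2n² + n + 6) → 1 as n → ∞.
So the series converges when |u + 7| < 1 and diverges when |u + 7| > 1; R = 1.

R = 1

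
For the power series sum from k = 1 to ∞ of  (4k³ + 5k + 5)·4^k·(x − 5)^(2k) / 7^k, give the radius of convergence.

R = √7/2

Apply the ratio test: |a_{k+1}| / |a_k| = [(4(k+1)³ + 5(k+1) + 5)/(4k³ + 5k + 5)] · 4/7, which tends to 4/7 as k → ∞.
Writing y = (x − 5)², the series in y has radius 7/4, so |x − 5| < √(7/4) and R = √7/2.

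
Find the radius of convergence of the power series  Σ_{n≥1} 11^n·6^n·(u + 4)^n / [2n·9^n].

Apply the ratio test: |a_{n+1}| / |a_n| = [2n/2(n+1)] · 11·6/9, which tends to 22/3 as n → ∞.
Thus R = 1/(22/3) = 3/22.

R = 3/22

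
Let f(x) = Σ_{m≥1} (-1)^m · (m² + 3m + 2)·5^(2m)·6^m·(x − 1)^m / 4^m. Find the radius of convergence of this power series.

The ratio of consecutive coefficients is [((m+1)² + 3(m+1) + 2)/(m² + 3m + 2)] · 25·6/4 → 75/2.
Thus R = 1/(75/2) = 2/75.

R = 2/75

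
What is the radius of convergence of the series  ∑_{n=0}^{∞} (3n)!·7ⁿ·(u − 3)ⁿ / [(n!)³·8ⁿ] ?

R = 8/189

Apply the ratio test: |a_{n+1}| / |a_n| = (3n+1)·(3n+2)·(3n+3)/(n+1)³ · 7/8, which tends to 189/8 as n → ∞.
Thus R = 1/(189/8) = 8/189.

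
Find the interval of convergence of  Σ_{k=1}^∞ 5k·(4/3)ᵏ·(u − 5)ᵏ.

By the ratio test, |a_{k+1}/a_k| = [5(k+1)/5k] · 4/3 → 4/3.
Hence the series converges for |u − 5| < 1/(4/3) = 3/4, so the radius of convergence is 3/4.
Endpoint u = 23/4: the terms have absolute value of order k, which does not tend to 0, so the series diverges by the divergence test.
When u = 17/4, the terms do not tend to 0, so the series diverges.

(17/4, 23/4)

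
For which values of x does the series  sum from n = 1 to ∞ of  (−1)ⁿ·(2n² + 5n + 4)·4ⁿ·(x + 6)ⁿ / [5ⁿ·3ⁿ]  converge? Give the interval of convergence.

(-39/4, -9/4)

By the ratio test, |a_{n+1}/a_n| = [(2(n+1)² + 5(n+1) + 4)/(2n² + 5n + 4)] · 4/(5·3) → 4/15.
Convergence for |x + 6| · 4/15 < 1, i.e. |x + 6| < 15/4. So R = 15/4.
Check x = -9/4: the terms do not tend to 0, so the series diverges.
At x = -39/4: the terms do not tend to 0, so the series diverges.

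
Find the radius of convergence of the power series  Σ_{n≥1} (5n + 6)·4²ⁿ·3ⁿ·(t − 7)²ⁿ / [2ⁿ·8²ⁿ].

R = 2√6/3

Ratio test: |a_{n+1}/a_n| = [(5(n+1) + 6)/(5n + 6)] · 16·3/(2·64) → 3/8 as n → ∞.
Successive powers of (t − 7) differ by 2, so the series converges when |t − 7|² · 3/8 < 1, i.e. |t − 7| < √(8/3). So R = 2√6/3.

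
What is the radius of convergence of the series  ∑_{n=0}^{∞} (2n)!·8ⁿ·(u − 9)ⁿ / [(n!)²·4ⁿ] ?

By the ratio test, |a_{n+1}/a_n| = (2n+1)·(2n+2)/(n+1)² · 8/4 → 8.
Convergence for |u − 9| · 8 < 1, i.e. |u − 9| < 1/8. So R = 1/8.

R = 1/8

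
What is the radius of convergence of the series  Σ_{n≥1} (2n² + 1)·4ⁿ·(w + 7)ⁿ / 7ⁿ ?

R = 7/4

Apply the ratio test: |a_{n+1}| / |a_n| = [(2(n+1)² + 1)/(2n² + 1)] · 4/7, which tends to 4/7 as n → ∞.
Convergence for |w + 7| · 4/7 < 1, i.e. |w + 7| < 7/4. So R = 7/4.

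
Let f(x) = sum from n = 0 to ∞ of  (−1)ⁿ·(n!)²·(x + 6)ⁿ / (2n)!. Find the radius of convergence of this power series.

R = 4

By the ratio test, |a_{n+1}/a_n| = (n+1)²/[(2n+1)·(2n+2)] → 1/4.
Hence the series converges for |x + 6| < 1/(1/4) = 4, so the radius of convergence is 4.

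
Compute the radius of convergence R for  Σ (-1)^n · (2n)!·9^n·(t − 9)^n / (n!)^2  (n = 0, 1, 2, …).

R = 1/36

Ratio test: |a_{n+1}/a_n| = (2n+1)·(2n+2)/(n+1)² · 9 → 36 as n → ∞.
Thus R = 1/(36) = 1/36.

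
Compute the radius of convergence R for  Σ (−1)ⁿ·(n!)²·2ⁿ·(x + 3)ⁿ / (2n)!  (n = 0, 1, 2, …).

The ratio of consecutive coefficients is (n+1)²/[(2n+1)·(2n+2)] · 2 → 1/2.
The series converges when 1/2 · |x + 3| < 1, giving R = 2.

R = 2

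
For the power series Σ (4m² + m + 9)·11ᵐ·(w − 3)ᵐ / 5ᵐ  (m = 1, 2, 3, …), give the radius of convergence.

R = 5/11

By the ratio test, |a_{m+1}/a_m| = [(4(m+1)² + (m+1) + 9)/(4m² + m + 9)] · 11/5 → 11/5.
The series converges when 11/5 · |w − 3| < 1, giving R = 5/11.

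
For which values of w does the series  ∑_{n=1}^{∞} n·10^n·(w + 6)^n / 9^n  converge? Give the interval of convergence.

(-69/10, -51/10)

By the ratio test, |a_{n+1}/a_n| = [(n+1)/n] · 10/9 → 10/9.
Thus R = 1/(10/9) = 9/10.
At w = -51/10: the n-th term does not approach 0; divergence by the term test.
Endpoint w = -69/10: the n-th term does not approach 0; divergence by the term test.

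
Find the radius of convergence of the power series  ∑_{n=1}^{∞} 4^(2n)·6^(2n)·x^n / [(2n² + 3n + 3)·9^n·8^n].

R = 1/8

The ratio of consecutive coefficients is [(2n² + 3n + 3)/(2(n+1)² + 3(n+1) + 3)] · 16·36/(9·8) → 8.
Hence the series converges for |x| < 1/(8) = 1/8, so the radius of convergence is 1/8.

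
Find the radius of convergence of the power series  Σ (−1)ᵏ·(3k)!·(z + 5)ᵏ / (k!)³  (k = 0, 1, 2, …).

R = 1/27

Ratio test: |a_{k+1}/a_k| = (3k+1)·(3k+2)·(3k+3)/(k+1)³ → 27 as k → ∞.
Hence the series converges for |z + 5| < 1/(27) = 1/27, so the radius of convergence is 1/27.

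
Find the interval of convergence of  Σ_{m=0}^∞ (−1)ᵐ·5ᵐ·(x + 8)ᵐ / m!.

By the ratio test, |a_{m+1}/a_m| = 5 · 1/(m+1) → 0.
The ratio tends to 0 regardless of x, hence R = ∞.

(−∞, ∞)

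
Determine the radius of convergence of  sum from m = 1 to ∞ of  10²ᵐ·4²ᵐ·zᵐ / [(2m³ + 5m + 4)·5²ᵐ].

Ratio test: |a_{m+1}/a_m| = [(2m³ + 5m + 4)/(2(m+1)³ + 5(m+1) + 4)] · 100·16/25 → 64 as m → ∞.
Convergence for |z| · 64 < 1, i.e. |z| < 1/64. So R = 1/64.

R = 1/64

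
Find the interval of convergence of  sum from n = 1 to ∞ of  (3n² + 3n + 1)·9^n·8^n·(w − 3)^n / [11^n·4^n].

By the ratio test, |a_{n+1}/a_n| = [(3(n+1)² + 3(n+1) + 1)/(3n² + 3n + 1)] · 9·8/(11·4) → 18/11.
Hence the series converges for |w − 3| < 1/(18/11) = 11/18, so the radius of convergence is 11/18.
When w = 65/18, the n-th term does not approach 0; divergence by the term test.
Endpoint w = 43/18: the terms have absolute value of order n², which does not tend to 0, so the series diverges by the divergence test.

(43/18, 65/18)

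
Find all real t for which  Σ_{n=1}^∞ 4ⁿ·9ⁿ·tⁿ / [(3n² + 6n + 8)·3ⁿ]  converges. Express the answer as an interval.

Ratio test: |a_{n+1}/a_n| = [(3n² + 6n + 8)/(3(n+1)² + 6(n+1) + 8)] · 4·9/3 → 12 as n → ∞.
Thus R = 1/(12) = 1/12.
Check t = 1/12: the terms are on the order of 1/n², so the series converges absolutely by comparison with the p-series (p = 2 > 1).
Check t = -1/12: absolute convergence follows by limit comparison with Σ 1/n².

[-1/12, 1/12]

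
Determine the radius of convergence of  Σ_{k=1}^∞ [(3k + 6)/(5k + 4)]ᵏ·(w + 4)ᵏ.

R = 5/3

Applying the root test, |a_k|^(1/k) = (3k + 6)/(5k + 4) → 3/5.
The series converges when 3/5 · |w + 4| < 1, giving R = 5/3.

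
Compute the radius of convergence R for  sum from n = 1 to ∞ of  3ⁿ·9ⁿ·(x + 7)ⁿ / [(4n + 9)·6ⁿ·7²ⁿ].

The ratio of consecutive coefficients is [(4n + 9)/(4(n+1) + 9)] · 3·9/(6·49) → 9/98.
Thus R = 1/(9/98) = 98/9.

R = 98/9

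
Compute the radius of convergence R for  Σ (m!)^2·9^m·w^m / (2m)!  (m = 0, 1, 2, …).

By the ratio test, |a_{m+1}/a_m| = (m+1)²/[(2m+1)·(2m+2)] · 9 → 9/4.
Thus R = 1/(9/4) = 4/9.

R = 4/9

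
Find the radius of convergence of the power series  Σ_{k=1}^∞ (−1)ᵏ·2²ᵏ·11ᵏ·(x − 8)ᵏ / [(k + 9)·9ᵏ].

R = 9/44

By the ratio test, |a_{k+1}/a_k| = [(k + 9)/((k+1) + 9)] · 4·11/9 → 44/9.
The series converges when 44/9 · |x − 8| < 1, giving R = 9/44.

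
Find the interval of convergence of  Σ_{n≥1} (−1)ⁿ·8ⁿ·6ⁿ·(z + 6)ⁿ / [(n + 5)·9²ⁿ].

By the ratio test, |a_{n+1}/a_n| = [(n + 5)/((n+1) + 5)] · 8·6/81 → 16/27.
Hence the series converges for |z + 6| < 1/(16/27) = 27/16, so the radius of convergence is 27/16.
Endpoint z = -69/16: the terms alternate in sign and decrease monotonically to 0 in absolute value (size ~ c/n), so the alternating series test gives convergence.
Check z = -123/16: comparison with the harmonic series Σ 1/n shows the series diverges.

(-123/16, -69/16]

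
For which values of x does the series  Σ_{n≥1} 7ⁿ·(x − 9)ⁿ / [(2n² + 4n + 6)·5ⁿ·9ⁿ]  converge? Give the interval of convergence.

The ratio of consecutive coefficients is [(2n² + 4n + 6)/(2(n+1)² + 4(n+1) + 6)] · 7/(5·9) → 7/45.
Thus R = 1/(7/45) = 45/7.
When x = 108/7, the terms are on the order of 1/n², so the series converges absolutely by comparison with the p-series (p = 2 > 1).
Check x = 18/7: absolute convergence follows by limit comparison with Σ 1/n².

[18/7, 108/7]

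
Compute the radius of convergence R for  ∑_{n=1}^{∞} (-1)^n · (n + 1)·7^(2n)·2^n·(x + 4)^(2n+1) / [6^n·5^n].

R = √15/7

By the ratio test, |a_{n+1}/a_n| = [((n+1) + 1)/(n + 1)] · 49·2/(6·5) → 49/15.
Writing y = (x + 4)², the series in y has radius 15/49, so |x + 4| < √(15/49) and R = √15/7.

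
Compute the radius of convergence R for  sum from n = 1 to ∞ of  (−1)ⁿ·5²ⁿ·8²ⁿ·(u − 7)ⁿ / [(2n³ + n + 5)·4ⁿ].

By the ratio test, |a_{n+1}/a_n| = [(2n³ + n + 5)/(2(n+1)³ + (n+1) + 5)] · 25·64/4 → 400.
Hence the series converges for |u − 7| < 1/(400) = 1/400, so the radius of convergence is 1/400.

R = 1/400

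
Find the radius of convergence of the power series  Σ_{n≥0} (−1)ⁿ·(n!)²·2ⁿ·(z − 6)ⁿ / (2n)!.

Apply the ratio test: |a_{n+1}| / |a_n| = (n+1)²/[(2n+1)·(2n+2)] · 2, which tends to 1/2 as n → ∞.
The series converges when 1/2 · |z − 6| < 1, giving R = 2.

R = 2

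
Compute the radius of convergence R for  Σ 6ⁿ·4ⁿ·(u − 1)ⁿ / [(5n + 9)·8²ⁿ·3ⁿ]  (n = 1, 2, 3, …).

The ratio of consecutive coefficients is [(5n + 9)/(5(n+1) + 9)] · 6·4/(64·3) → 1/8.
Hence the series converges for |u − 1| < 1/(1/8) = 8, so the radius of convergence is 8.

R = 8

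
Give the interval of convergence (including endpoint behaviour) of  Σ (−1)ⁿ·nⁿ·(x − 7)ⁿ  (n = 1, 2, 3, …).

Applying the root test, |a_n|^(1/n) = n → ∞.
The root grows without bound, so R = 0 (convergence only at x = 7).

{7}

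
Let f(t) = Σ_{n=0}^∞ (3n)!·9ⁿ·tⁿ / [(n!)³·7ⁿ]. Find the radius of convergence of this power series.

By the ratio test, |a_{n+1}/a_n| = (3n+1)·(3n+2)·(3n+3)/(n+1)³ · 9/7 → 243/7.
The series converges when 243/7 · |t| < 1, giving R = 7/243.

R = 7/243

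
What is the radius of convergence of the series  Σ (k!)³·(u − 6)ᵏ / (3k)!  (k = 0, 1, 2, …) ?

By the ratio test, |a_{k+1}/a_k| = (k+1)³/[(3k+1)·(3k+2)·(3k+3)] → 1/27.
The series converges when 1/27 · |u − 6| < 1, giving R = 27.

R = 27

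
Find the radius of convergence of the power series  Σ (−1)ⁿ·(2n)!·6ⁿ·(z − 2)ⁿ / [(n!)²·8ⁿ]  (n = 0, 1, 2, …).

The ratio of consecutive coefficients is (2n+1)·(2n+2)/(n+1)² · 6/8 → 3.
The series converges when 3 · |z − 2| < 1, giving R = 1/3.

R = 1/3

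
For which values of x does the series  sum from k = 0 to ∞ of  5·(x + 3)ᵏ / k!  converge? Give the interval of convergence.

(−∞, ∞)

By the ratio test, |a_{k+1}/a_k| = 5/5 · 1/(k+1) → 0.
The limit is 0, so the series converges for all x; R = ∞.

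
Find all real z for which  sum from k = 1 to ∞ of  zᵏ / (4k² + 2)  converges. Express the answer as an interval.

By the ratio test, |a_{k+1}/a_k| = (4k² + 2)/(4(k+1)² + 2) → 1.
So the series converges when |z| < 1 and diverges when |z| > 1; R = 1.
At z = 1: the series is dominated by a constant times Σ 1/k², which converges (p = 2 > 1).
Check z = -1: the terms are on the order of 1/k², so the series converges absolutely by comparison with the p-series (p = 2 > 1).

[-1, 1]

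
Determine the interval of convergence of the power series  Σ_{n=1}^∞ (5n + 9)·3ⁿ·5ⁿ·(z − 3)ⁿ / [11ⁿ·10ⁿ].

(-13/3, 31/3)

The ratio of consecutive coefficients is [(5(n+1) + 9)/(5n + 9)] · 3·5/(11·10) → 3/22.
Convergence for |z − 3| · 3/22 < 1, i.e. |z − 3| < 22/3. So R = 22/3.
At z = 31/3: the terms do not tend to 0, so the series diverges.
Endpoint z = -13/3: the n-th term does not approach 0; divergence by the term test.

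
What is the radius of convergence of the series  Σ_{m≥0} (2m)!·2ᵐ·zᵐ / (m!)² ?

R = 1/8

Ratio test: |a_{m+1}/a_m| = (2m+1)·(2m+2)/(m+1)² · 2 → 8 as m → ∞.
Hence the series converges for |z| < 1/(8) = 1/8, so the radius of convergence is 1/8.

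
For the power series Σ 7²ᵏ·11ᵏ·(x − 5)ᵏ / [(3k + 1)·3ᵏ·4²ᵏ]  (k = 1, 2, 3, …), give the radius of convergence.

R = 48/539

Apply the ratio test: |a_{k+1}| / |a_k| = [(3k + 1)/(3(k+1) + 1)] · 49·11/(3·16), which tends to 539/48 as k → ∞.
Convergence for |x − 5| · 539/48 < 1, i.e. |x − 5| < 48/539. So R = 48/539.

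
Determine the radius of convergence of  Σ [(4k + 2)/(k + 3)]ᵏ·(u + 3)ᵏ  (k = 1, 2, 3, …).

R = 1/4

Applying the root test, |a_k|^(1/k) = (4k + 2)/(k + 3) → 4.
Convergence for |u + 3| · 4 < 1, i.e. |u + 3| < 1/4. So R = 1/4.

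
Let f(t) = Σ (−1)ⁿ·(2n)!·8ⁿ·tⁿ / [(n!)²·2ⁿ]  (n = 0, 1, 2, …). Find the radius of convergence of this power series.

R = 1/16

By the ratio test, |a_{n+1}/a_n| = (2n+1)·(2n+2)/(n+1)² · 8/2 → 16.
Thus R = 1/(16) = 1/16.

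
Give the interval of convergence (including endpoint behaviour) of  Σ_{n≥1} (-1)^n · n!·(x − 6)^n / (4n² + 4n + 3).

{6}

By the ratio test, |a_{n+1}/a_n| = (n+1) · (4n² + 4n + 3)/(4(n+1)² + 4(n+1) + 3) → ∞.
Since the ratio → ∞, the series diverges for every x ≠ 6, and R = 0.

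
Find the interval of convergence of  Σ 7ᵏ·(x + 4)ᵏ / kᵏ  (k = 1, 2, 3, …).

(−∞, ∞)

By the Cauchy root test, |a_k|^(1/k) = 7/k → 0.
The limit is 0 for every x, so R = ∞.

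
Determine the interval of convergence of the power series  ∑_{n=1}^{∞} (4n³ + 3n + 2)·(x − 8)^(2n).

Ratio test: |a_{n+1}/a_n| = (4(n+1)³ + 3(n+1) + 2)/(4n³ + 3n + 2) → 1 as n → ∞.
Successive powers of (x − 8) differ by 2, so the series converges when |x − 8|² · 1 < 1, i.e. |x − 8| < √(1) = 1. So R = 1.
When x = 9, the terms have absolute value of order n³, which does not tend to 0, so the series diverges by the divergence test.
Check x = 7: the terms do not tend to 0, so the series diverges.

(7, 9)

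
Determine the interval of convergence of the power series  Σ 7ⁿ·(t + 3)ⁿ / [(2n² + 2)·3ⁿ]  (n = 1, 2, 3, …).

[-24/7, -18/7]

Apply the ratio test: |a_{n+1}| / |a_n| = [(2n² + 2)/(2(n+1)² + 2)] · 7/3, which tends to 7/3 as n → ∞.
The series converges when 7/3 · |t + 3| < 1, giving R = 3/7.
Endpoint t = -18/7: the series is dominated by a constant times Σ 1/n², which converges (p = 2 > 1).
Check t = -24/7: the series is dominated by a constant times Σ 1/n², which converges (p = 2 > 1).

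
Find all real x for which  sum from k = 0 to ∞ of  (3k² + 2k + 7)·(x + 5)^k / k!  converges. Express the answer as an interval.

Ratio test: |a_{k+1}/a_k| = (3(k+1)² + 2(k+1) + 7)/(3k² + 2k + 7) · 1/(k+1) → 0 as k → ∞.
The limit is 0, so the series converges for all x; R = ∞.

(−∞, ∞)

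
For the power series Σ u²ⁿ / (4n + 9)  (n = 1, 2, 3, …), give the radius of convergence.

Apply the ratio test: |a_{n+1}| / |a_n| = (4n + 9)/(4(n+1) + 9), which tends to 1 as n → ∞.
Since the exponent of u increases by 2 each term, convergence requires |u|² < 1, hence R = 1.

R = 1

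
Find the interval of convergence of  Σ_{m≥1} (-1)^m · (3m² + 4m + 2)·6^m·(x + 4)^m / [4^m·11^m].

Apply the ratio test: |a_{m+1}| / |a_m| = [(3(m+1)² + 4(m+1) + 2)/(3m² + 4m + 2)] · 6/(4·11), which tends to 3/22 as m → ∞.
Hence the series converges for |x + 4| < 1/(3/22) = 22/3, so the radius of convergence is 22/3.
Endpoint x = 10/3: the terms have absolute value of order m², which does not tend to 0, so the series diverges by the divergence test.
At x = -34/3: the terms have absolute value of order m², which does not tend to 0, so the series diverges by the divergence test.

(-34/3, 10/3)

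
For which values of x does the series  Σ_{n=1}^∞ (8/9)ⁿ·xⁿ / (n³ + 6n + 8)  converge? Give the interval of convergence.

[-9/8, 9/8]

Ratio test: |a_{n+1}/a_n| = [(n³ + 6n + 8)/((n+1)³ + 6(n+1) + 8)] · 8/9 → 8/9 as n → ∞.
Convergence for |x| · 8/9 < 1, i.e. |x| < 9/8. So R = 9/8.
At x = 9/8: the terms are on the order of 1/n³, so the series converges absolutely by comparison with the p-series (p = 3 > 1).
When x = -9/8, the terms are on the order of 1/n³, so the series converges absolutely by comparison with the p-series (p = 3 > 1).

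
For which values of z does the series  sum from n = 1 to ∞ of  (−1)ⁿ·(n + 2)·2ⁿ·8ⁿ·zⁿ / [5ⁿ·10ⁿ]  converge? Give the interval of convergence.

(-25/8, 25/8)

Ratio test: |a_{n+1}/a_n| = [((n+1) + 2)/(n + 2)] · 2·8/(5·10) → 8/25 as n → ∞.
Thus R = 1/(8/25) = 25/8.
At z = 25/8: the terms have absolute value of order n, which does not tend to 0, so the series diverges by the divergence test.
At z = -25/8: the terms have absolute value of order n, which does not tend to 0, so the series diverges by the divergence test.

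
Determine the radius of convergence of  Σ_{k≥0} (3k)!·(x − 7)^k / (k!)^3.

The ratio of consecutive coefficients is (3k+1)·(3k+2)·(3k+3)/(k+1)³ → 27.
Thus R = 1/(27) = 1/27.

R = 1/27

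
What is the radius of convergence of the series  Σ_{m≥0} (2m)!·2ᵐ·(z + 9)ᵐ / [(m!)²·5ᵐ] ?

R = 5/8

By the ratio test, |a_{m+1}/a_m| = (2m+1)·(2m+2)/(m+1)² · 2/5 → 8/5.
The series converges when 8/5 · |z + 9| < 1, giving R = 5/8.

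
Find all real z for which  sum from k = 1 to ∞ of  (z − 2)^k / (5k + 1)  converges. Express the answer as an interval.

[1, 3)

Apply the ratio test: |a_{k+1}| / |a_k| = (5k + 1)/(5(k+1) + 1), which tends to 1 as k → ∞.
Convergence for |z − 2| < 1, so R = 1.
Check z = 3: the terms are asymptotic to a nonzero constant times 1/k, so the series diverges by limit comparison with Σ 1/k.
Endpoint z = 1: convergence follows from the alternating series test (terms decrease monotonically to 0).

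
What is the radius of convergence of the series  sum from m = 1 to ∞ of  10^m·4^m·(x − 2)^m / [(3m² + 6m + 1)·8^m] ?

R = 1/5

Ratio test: |a_{m+1}/a_m| = [(3m² + 6m + 1)/(3(m+1)² + 6(m+1) + 1)] · 10·4/8 → 5 as m → ∞.
Convergence for |x − 2| · 5 < 1, i.e. |x − 2| < 1/5. So R = 1/5.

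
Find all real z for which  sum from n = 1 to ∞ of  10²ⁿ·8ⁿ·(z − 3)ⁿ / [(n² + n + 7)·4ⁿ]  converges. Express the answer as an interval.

The ratio of consecutive coefficients is [(n² + n + 7)/((n+1)² + (n+1) + 7)] · 100·8/4 → 200.
Thus R = 1/(200) = 1/200.
Check z = 601/200: the series is dominated by a constant times Σ 1/n², which converges (p = 2 > 1).
Check z = 599/200: absolute convergence follows by limit comparison with Σ 1/n².

[599/200, 601/200]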